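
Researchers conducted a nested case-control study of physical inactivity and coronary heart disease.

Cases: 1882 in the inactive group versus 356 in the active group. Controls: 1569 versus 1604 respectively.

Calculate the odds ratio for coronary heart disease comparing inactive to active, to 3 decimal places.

5.404

From the description: a = 1882, b = 1569, c = 356, d = 1604.
OR = (a·d)/(b·c) = (1882 × 1604) / (1569 × 356) = 3018728 / 558564 = 5.40444
The odds of coronary heart disease are about 5.40 times as high in the inactive group.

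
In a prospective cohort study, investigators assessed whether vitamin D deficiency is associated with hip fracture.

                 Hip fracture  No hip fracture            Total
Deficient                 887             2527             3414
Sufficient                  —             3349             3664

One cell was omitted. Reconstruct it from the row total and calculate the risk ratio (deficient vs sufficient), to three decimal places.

3.022

The missing cell is in the unexposed row: 3664 − 3349 = 315.
So a = 887, b = 2527, c = 315, d = 3349.
RR = [a/(a+b)] / [c/(c+d)] = (887/3414) / (315/3664) = 0.25981/0.08597 = 3.02207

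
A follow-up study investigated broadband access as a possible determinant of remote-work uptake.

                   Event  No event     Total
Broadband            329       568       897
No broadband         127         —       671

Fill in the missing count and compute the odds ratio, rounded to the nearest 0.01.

The missing cell is in the unexposed row: 671 − 127 = 544.
So a = 329, b = 568, c = 127, d = 544.
OR = (a·d)/(b·c) = (329 × 544) / (568 × 127) = 178976 / 72136 = 2.48109

2.48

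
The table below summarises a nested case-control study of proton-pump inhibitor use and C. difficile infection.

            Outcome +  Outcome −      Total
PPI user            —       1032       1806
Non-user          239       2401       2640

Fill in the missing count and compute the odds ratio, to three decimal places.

7.535

The missing cell is in the exposed row: 1806 − 1032 = 774.
So a = 774, b = 1032, c = 239, d = 2401.
OR = (a·d)/(b·c) = (774 × 2401) / (1032 × 239) = 1858374 / 246648 = 7.53452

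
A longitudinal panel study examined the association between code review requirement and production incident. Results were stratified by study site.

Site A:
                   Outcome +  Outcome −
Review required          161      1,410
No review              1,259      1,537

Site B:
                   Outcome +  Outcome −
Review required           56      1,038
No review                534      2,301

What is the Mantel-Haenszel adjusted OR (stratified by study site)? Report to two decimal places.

0.16

OR_MH = Σ(aᵢdᵢ/nᵢ) / Σ(bᵢcᵢ/nᵢ), where nᵢ is the stratum total.
Stratum 1 (Site A): n = 4367; a·d/n = 161·1537/4367 = 56.6652; b·c/n = 1410·1259/4367 = 406.5010
Stratum 2 (Site B): n = 3929; a·d/n = 56·2301/3929 = 32.7961; b·c/n = 1038·534/3929 = 141.0771
OR_MH = (56.6652 + 32.7961) / (406.5010 + 141.0771) = 89.4613 / 547.5781 = 0.16338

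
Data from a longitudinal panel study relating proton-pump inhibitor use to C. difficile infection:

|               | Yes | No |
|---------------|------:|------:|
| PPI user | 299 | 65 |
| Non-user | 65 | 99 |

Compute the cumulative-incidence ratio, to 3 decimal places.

2.073

Cells: a = 299, b = 65, c = 65, d = 99.
Risk in exposed = 299/364 = 0.82143; risk in unexposed = 65/164 = 0.39634.
RR = 0.82143 / 0.39634 = 2.07253
The risk among the exposed is 2.07 times that among the unexposed.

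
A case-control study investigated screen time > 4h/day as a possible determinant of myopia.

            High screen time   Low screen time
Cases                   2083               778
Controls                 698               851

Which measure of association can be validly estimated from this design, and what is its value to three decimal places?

3.264

Reading the table with exposure as columns: a = 2083 (High screen time, case), b = 698 (High screen time, non-case), c = 778 (Low screen time, case), d = 851.
This is a case-control study: participants were sampled on outcome status, so risks in the source population cannot be estimated directly — relative risk is not valid here. The odds ratio is the appropriate measure.
OR = (a·d)/(b·c) = (2083 × 851) / (698 × 778) = 1772633 / 543044 = 3.26425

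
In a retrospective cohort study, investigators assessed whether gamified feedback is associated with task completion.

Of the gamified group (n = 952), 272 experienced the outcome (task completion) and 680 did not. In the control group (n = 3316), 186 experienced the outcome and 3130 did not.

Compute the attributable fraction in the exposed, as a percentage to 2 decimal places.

80.37

From the description: a = 272, b = 680, c = 186, d = 3130.
Risk in exposed = 272/952 = 0.28571; risk in unexposed = 186/3316 = 0.05609.
RR = 0.28571/0.05609 = 5.09370
AR% = (RR − 1)/RR × 100 = (5.09370 − 1)/5.09370 × 100 = 80.3679%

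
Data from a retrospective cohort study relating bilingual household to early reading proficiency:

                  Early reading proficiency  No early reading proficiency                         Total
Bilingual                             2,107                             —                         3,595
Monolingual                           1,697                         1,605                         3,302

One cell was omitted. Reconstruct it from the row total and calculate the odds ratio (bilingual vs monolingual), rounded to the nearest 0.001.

The missing cell is in the exposed row: 3595 − 2107 = 1488.
So a = 2107, b = 1488, c = 1697, d = 1605.
OR = (a·d)/(b·c) = (2107 × 1605) / (1488 × 1697) = 3381735 / 2525136 = 1.33923

1.339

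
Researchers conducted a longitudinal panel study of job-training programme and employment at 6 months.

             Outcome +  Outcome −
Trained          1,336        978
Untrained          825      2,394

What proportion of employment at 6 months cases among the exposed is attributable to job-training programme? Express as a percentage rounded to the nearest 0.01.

Cells: a = 1336, b = 978, c = 825, d = 2394.
Risk in exposed = 1336/2314 = 0.57736; risk in unexposed = 825/3219 = 0.25629.
RR = 0.57736/0.25629 = 2.25274
AR% = (RR − 1)/RR × 100 = (2.25274 − 1)/2.25274 × 100 = 55.6095%

55.61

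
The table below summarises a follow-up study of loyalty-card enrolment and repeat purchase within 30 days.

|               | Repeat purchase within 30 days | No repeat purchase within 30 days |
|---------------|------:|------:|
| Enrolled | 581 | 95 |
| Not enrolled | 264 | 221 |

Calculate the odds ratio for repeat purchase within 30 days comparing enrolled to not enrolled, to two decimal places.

5.12

Cells: a = 581, b = 95, c = 264, d = 221.
OR = (a·d)/(b·c) = (581 × 221) / (95 × 264) = 128401 / 25080 = 5.11966
The odds of repeat purchase within 30 days are about 5.12 times as high in the enrolled group.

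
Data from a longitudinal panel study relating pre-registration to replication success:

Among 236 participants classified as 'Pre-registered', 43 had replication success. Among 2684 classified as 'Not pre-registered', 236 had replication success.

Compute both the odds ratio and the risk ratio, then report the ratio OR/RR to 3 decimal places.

1.115

From the description: a = 43, b = 193, c = 236, d = 2448.
OR = (43·2448)/(193·236) = 105264/45548 = 2.31106
Risk in exposed = 43/236 = 0.18220; risk in unexposed = 236/2684 = 0.08793; RR = 2.07218
OR/RR = 2.31106 / 2.07218 = 1.11528
The outcome is not rare, so the OR lies further from 1 than the RR.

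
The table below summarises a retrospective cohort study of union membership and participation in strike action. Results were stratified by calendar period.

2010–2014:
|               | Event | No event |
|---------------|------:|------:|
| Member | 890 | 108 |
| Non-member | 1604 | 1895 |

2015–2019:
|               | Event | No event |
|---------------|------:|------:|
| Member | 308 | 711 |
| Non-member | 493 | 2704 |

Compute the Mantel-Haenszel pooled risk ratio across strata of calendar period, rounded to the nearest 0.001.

RR_MH = Σ(aᵢ·n₀ᵢ/nᵢ) / Σ(cᵢ·n₁ᵢ/nᵢ), with n₁ᵢ = aᵢ+bᵢ (exposed), n₀ᵢ = cᵢ+dᵢ (unexposed), nᵢ = n₁ᵢ+n₀ᵢ.
Stratum 1 (2010–2014): n₁ = 998, n₀ = 3499, n = 4497; a·n₀/n = 890·3499/4497 = 692.4861; c·n₁/n = 1604·998/4497 = 355.9689
Stratum 2 (2015–2019): n₁ = 1019, n₀ = 3197, n = 4216; a·n₀/n = 308·3197/4216 = 233.5569; c·n₁/n = 493·1019/4216 = 119.1573
RR_MH = (692.4861 + 233.5569) / (355.9689 + 119.1573) = 926.0430 / 475.1261 = 1.94905

1.949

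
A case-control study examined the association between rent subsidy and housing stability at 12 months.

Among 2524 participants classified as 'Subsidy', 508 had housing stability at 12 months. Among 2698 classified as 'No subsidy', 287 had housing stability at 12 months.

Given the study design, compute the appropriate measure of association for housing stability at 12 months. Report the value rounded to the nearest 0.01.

From the description: a = 508, b = 2016, c = 287, d = 2411.
This is a case-control study: participants were sampled on outcome status, so risks in the source population cannot be estimated directly — relative risk is not valid here. The odds ratio is the appropriate measure.
OR = (a·d)/(b·c) = (508 × 2411) / (2016 × 287) = 1224788 / 578592 = 2.11684

2.12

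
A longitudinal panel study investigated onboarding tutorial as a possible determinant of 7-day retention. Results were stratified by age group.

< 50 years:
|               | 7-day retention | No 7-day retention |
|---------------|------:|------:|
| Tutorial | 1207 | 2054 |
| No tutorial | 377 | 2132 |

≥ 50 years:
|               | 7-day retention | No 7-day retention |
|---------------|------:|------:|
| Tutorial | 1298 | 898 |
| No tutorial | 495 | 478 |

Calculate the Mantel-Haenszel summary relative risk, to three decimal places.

RR_MH = Σ(aᵢ·n₀ᵢ/nᵢ) / Σ(cᵢ·n₁ᵢ/nᵢ), with n₁ᵢ = aᵢ+bᵢ (exposed), n₀ᵢ = cᵢ+dᵢ (unexposed), nᵢ = n₁ᵢ+n₀ᵢ.
Stratum 1 (< 50 years): n₁ = 3261, n₀ = 2509, n = 5770; a·n₀/n = 1207·2509/5770 = 524.8463; c·n₁/n = 377·3261/5770 = 213.0671
Stratum 2 (≥ 50 years): n₁ = 2196, n₀ = 973, n = 3169; a·n₀/n = 1298·973/3169 = 398.5339; c·n₁/n = 495·2196/3169 = 343.0167
RR_MH = (524.8463 + 398.5339) / (213.0671 + 343.0167) = 923.3802 / 556.0838 = 1.66051

1.661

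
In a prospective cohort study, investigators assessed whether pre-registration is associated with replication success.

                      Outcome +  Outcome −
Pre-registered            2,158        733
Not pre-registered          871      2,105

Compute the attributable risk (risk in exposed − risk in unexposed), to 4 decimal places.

Cells: a = 2158, b = 733, c = 871, d = 2105.
Risk in exposed = 2158/2891 = 0.746455; risk in unexposed = 871/2976 = 0.292675.
Risk difference = 0.746455 − 0.292675 = 0.453780

0.4538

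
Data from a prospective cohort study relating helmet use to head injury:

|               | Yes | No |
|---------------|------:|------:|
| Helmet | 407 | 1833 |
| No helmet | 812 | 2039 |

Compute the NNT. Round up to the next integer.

10

Risk in treated group = 407/2240 = 0.18170; risk in control = 812/2851 = 0.28481.
Absolute risk reduction = 0.28481 − 0.18170 = 0.10312
NNT = 1 / ARR = 1 / 0.10312 = 9.698 → round up → 10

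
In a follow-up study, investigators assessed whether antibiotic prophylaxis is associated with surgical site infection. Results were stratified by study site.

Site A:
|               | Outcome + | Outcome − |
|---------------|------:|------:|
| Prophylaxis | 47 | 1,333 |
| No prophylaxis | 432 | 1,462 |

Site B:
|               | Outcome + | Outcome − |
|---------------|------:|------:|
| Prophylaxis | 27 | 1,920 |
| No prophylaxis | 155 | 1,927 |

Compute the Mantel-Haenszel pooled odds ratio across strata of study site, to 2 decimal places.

OR_MH = Σ(aᵢdᵢ/nᵢ) / Σ(bᵢcᵢ/nᵢ), where nᵢ is the stratum total.
Stratum 1 (Site A): n = 3274; a·d/n = 47·1462/3274 = 20.9878; b·c/n = 1333·432/3274 = 175.8876
Stratum 2 (Site B): n = 4029; a·d/n = 27·1927/4029 = 12.9136; b·c/n = 1920·155/4029 = 73.8645
OR_MH = (20.9878 + 12.9136) / (175.8876 + 73.8645) = 33.9014 / 249.7521 = 0.13574

0.14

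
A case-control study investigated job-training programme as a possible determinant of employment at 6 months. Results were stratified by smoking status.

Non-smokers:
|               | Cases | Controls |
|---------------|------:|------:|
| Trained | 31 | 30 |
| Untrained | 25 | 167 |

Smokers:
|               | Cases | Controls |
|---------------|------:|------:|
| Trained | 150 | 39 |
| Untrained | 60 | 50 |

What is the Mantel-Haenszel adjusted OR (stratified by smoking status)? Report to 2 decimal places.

OR_MH = Σ(aᵢdᵢ/nᵢ) / Σ(bᵢcᵢ/nᵢ), where nᵢ is the stratum total.
Stratum 1 (Non-smokers): n = 253; a·d/n = 31·167/253 = 20.4625; b·c/n = 30·25/253 = 2.9644
Stratum 2 (Smokers): n = 299; a·d/n = 150·50/299 = 25.0836; b·c/n = 39·60/299 = 7.8261
OR_MH = (20.4625 + 25.0836) / (2.9644 + 7.8261) = 45.5461 / 10.7905 = 4.22094

4.22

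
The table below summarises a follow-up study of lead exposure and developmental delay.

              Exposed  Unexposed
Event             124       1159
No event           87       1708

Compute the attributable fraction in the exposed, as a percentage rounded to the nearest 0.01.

31.21

Reading the table with exposure as columns: a = 124 (Exposed, case), b = 87 (Exposed, non-case), c = 1159 (Unexposed, case), d = 1708.
Risk in exposed = 124/211 = 0.58768; risk in unexposed = 1159/2867 = 0.40426.
RR = 0.58768/0.40426 = 1.45373
AR% = (RR − 1)/RR × 100 = (1.45373 − 1)/1.45373 × 100 = 31.2114%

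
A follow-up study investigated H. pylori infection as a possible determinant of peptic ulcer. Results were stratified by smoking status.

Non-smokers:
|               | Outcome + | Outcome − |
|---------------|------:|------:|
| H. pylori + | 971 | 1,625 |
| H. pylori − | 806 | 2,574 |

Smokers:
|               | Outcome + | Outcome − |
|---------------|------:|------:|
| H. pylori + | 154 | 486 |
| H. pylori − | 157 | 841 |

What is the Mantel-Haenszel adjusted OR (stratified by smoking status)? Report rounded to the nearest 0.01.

1.87

OR_MH = Σ(aᵢdᵢ/nᵢ) / Σ(bᵢcᵢ/nᵢ), where nᵢ is the stratum total.
Stratum 1 (Non-smokers): n = 5976; a·d/n = 971·2574/5976 = 418.2319; b·c/n = 1625·806/5976 = 219.1683
Stratum 2 (Smokers): n = 1638; a·d/n = 154·841/1638 = 79.0684; b·c/n = 486·157/1638 = 46.5824
OR_MH = (418.2319 + 79.0684) / (219.1683 + 46.5824) = 497.3003 / 265.7508 = 1.87130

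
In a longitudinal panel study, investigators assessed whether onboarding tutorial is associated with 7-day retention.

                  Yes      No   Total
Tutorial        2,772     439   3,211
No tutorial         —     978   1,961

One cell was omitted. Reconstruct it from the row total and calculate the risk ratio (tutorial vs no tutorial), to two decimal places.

The missing cell is in the unexposed row: 1961 − 978 = 983.
So a = 2772, b = 439, c = 983, d = 978.
RR = [a/(a+b)] / [c/(c+d)] = (2772/3211) / (983/1961) = 0.86328/0.50127 = 1.72217

1.72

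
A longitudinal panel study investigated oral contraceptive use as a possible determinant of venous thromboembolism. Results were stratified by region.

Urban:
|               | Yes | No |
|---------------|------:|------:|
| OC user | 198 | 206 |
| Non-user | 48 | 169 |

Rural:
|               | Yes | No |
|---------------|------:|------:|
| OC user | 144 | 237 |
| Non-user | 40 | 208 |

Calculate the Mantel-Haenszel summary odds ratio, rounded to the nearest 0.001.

OR_MH = Σ(aᵢdᵢ/nᵢ) / Σ(bᵢcᵢ/nᵢ), where nᵢ is the stratum total.
Stratum 1 (Urban): n = 621; a·d/n = 198·169/621 = 53.8841; b·c/n = 206·48/621 = 15.9227
Stratum 2 (Rural): n = 629; a·d/n = 144·208/629 = 47.6184; b·c/n = 237·40/629 = 15.0715
OR_MH = (53.8841 + 47.6184) / (15.9227 + 15.0715) = 101.5025 / 30.9942 = 3.27488

3.275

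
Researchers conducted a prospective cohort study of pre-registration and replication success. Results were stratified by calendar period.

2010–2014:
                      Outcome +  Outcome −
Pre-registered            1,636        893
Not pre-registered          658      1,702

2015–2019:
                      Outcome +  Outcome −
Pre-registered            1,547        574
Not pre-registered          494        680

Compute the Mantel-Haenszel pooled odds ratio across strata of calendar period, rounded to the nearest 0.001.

OR_MH = Σ(aᵢdᵢ/nᵢ) / Σ(bᵢcᵢ/nᵢ), where nᵢ is the stratum total.
Stratum 1 (2010–2014): n = 4889; a·d/n = 1636·1702/4889 = 569.5381; b·c/n = 893·658/4889 = 120.1870
Stratum 2 (2015–2019): n = 3295; a·d/n = 1547·680/3295 = 319.2595; b·c/n = 574·494/3295 = 86.0564
OR_MH = (569.5381 + 319.2595) / (120.1870 + 86.0564) = 888.7976 / 206.2434 = 4.30946

4.309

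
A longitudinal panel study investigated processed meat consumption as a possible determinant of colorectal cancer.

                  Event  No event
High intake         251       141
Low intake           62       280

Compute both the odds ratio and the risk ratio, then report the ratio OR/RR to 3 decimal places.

2.276

Cells: a = 251, b = 141, c = 62, d = 280.
OR = (251·280)/(141·62) = 70280/8742 = 8.03935
Risk in exposed = 251/392 = 0.64031; risk in unexposed = 62/342 = 0.18129; RR = 3.53201
OR/RR = 8.03935 / 3.53201 = 2.27614
The outcome is not rare, so the OR lies further from 1 than the RR.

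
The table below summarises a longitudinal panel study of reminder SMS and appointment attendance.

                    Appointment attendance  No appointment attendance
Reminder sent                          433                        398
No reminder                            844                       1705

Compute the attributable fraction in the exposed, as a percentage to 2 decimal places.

Cells: a = 433, b = 398, c = 844, d = 1705.
Risk in exposed = 433/831 = 0.52106; risk in unexposed = 844/2549 = 0.33111.
RR = 0.52106/0.33111 = 1.57367
AR% = (RR − 1)/RR × 100 = (1.57367 − 1)/1.57367 × 100 = 36.4544%

36.45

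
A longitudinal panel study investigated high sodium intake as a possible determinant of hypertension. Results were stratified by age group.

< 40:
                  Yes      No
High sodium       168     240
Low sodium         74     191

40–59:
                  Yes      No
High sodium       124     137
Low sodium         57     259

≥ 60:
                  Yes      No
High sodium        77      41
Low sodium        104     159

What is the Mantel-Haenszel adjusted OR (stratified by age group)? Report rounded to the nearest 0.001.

OR_MH = Σ(aᵢdᵢ/nᵢ) / Σ(bᵢcᵢ/nᵢ), where nᵢ is the stratum total.
Stratum 1 (< 40): n = 673; a·d/n = 168·191/673 = 47.6790; b·c/n = 240·74/673 = 26.3893
Stratum 2 (40–59): n = 577; a·d/n = 124·259/577 = 55.6603; b·c/n = 137·57/577 = 13.5338
Stratum 3 (≥ 60): n = 381; a·d/n = 77·159/381 = 32.1339; b·c/n = 41·104/381 = 11.1916
OR_MH = (47.6790 + 55.6603 + 32.1339) / (26.3893 + 13.5338 + 11.1916) = 135.4732 / 51.1147 = 2.65038

2.650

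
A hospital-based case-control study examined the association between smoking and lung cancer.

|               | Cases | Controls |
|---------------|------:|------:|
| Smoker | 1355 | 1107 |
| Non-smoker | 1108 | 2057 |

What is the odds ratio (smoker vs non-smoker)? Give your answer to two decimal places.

Cells: a = 1355, b = 1107, c = 1108, d = 2057.
OR = (a·d)/(b·c) = (1355 × 2057) / (1107 × 1108) = 2787235 / 1226556 = 2.27241
The odds of lung cancer are about 2.27 times as high in the smoker group.

2.27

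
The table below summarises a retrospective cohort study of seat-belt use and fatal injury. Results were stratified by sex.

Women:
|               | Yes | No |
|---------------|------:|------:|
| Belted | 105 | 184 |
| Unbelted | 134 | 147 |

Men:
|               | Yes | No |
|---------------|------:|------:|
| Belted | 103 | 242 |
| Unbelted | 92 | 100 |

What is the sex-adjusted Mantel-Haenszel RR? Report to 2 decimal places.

RR_MH = Σ(aᵢ·n₀ᵢ/nᵢ) / Σ(cᵢ·n₁ᵢ/nᵢ), with n₁ᵢ = aᵢ+bᵢ (exposed), n₀ᵢ = cᵢ+dᵢ (unexposed), nᵢ = n₁ᵢ+n₀ᵢ.
Stratum 1 (Women): n₁ = 289, n₀ = 281, n = 570; a·n₀/n = 105·281/570 = 51.7632; c·n₁/n = 134·289/570 = 67.9404
Stratum 2 (Men): n₁ = 345, n₀ = 192, n = 537; a·n₀/n = 103·192/537 = 36.8268; c·n₁/n = 92·345/537 = 59.1061
RR_MH = (51.7632 + 36.8268) / (67.9404 + 59.1061) = 88.5900 / 127.0465 = 0.69730

0.70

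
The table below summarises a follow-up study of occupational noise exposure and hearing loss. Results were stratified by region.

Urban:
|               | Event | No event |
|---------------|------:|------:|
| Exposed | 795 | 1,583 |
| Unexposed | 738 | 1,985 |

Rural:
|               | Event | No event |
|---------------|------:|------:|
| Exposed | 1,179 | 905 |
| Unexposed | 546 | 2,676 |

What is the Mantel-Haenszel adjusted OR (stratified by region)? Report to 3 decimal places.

OR_MH = Σ(aᵢdᵢ/nᵢ) / Σ(bᵢcᵢ/nᵢ), where nᵢ is the stratum total.
Stratum 1 (Urban): n = 5101; a·d/n = 795·1985/5101 = 309.3658; b·c/n = 1583·738/5101 = 229.0245
Stratum 2 (Rural): n = 5306; a·d/n = 1179·2676/5306 = 594.6106; b·c/n = 905·546/5306 = 93.1266
OR_MH = (309.3658 + 594.6106) / (229.0245 + 93.1266) = 903.9764 / 322.1512 = 2.80606

2.806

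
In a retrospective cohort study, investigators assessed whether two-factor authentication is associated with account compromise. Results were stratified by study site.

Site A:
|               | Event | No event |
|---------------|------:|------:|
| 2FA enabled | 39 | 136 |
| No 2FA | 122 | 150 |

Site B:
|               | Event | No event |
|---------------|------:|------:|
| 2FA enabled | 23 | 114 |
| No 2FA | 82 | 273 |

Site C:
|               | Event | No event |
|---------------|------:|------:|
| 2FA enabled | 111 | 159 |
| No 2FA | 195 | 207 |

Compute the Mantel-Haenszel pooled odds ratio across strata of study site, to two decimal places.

OR_MH = Σ(aᵢdᵢ/nᵢ) / Σ(bᵢcᵢ/nᵢ), where nᵢ is the stratum total.
Stratum 1 (Site A): n = 447; a·d/n = 39·150/447 = 13.0872; b·c/n = 136·122/447 = 37.1186
Stratum 2 (Site B): n = 492; a·d/n = 23·273/492 = 12.7622; b·c/n = 114·82/492 = 19.0000
Stratum 3 (Site C): n = 672; a·d/n = 111·207/672 = 34.1920; b·c/n = 159·195/672 = 46.1384
OR_MH = (13.0872 + 12.7622 + 34.1920) / (37.1186 + 19.0000 + 46.1384) = 60.0414 / 102.2570 = 0.58716

0.59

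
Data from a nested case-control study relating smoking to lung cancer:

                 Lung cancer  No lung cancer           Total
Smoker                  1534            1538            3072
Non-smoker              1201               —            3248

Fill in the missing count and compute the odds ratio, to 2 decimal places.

The missing cell is in the unexposed row: 3248 − 1201 = 2047.
So a = 1534, b = 1538, c = 1201, d = 2047.
OR = (a·d)/(b·c) = (1534 × 2047) / (1538 × 1201) = 3140098 / 1847138 = 1.69998

1.70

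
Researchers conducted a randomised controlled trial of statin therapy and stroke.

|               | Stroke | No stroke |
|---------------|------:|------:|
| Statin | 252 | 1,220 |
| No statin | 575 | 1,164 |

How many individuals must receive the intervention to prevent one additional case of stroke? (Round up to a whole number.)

7

Risk in treated group = 252/1472 = 0.17120; risk in control = 575/1739 = 0.33065.
Absolute risk reduction = 0.33065 − 0.17120 = 0.15945
NNT = 1 / ARR = 1 / 0.15945 = 6.271 → round up → 7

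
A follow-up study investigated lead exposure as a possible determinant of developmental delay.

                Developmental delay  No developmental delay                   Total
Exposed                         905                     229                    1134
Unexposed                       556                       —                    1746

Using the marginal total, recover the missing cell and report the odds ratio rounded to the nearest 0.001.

8.458

The missing cell is in the unexposed row: 1746 − 556 = 1190.
So a = 905, b = 229, c = 556, d = 1190.
OR = (a·d)/(b·c) = (905 × 1190) / (229 × 556) = 1076950 / 127324 = 8.45834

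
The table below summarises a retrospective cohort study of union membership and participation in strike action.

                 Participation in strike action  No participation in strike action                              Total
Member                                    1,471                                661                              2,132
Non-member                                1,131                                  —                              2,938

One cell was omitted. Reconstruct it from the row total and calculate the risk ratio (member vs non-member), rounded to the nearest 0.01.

1.79

The missing cell is in the unexposed row: 2938 − 1131 = 1807.
So a = 1471, b = 661, c = 1131, d = 1807.
RR = [a/(a+b)] / [c/(c+d)] = (1471/2132) / (1131/2938) = 0.68996/0.38496 = 1.79232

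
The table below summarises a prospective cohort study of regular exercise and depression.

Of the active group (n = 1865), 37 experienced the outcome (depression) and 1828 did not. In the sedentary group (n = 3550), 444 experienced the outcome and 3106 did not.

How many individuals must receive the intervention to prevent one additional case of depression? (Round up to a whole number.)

Risk in treated group = 37/1865 = 0.01984; risk in control = 444/3550 = 0.12507.
Absolute risk reduction = 0.12507 − 0.01984 = 0.10523
NNT = 1 / ARR = 1 / 0.10523 = 9.503 → round up → 10

10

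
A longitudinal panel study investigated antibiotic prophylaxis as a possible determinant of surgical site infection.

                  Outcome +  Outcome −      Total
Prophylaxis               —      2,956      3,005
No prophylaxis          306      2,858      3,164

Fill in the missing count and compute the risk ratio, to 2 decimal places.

The missing cell is in the exposed row: 3005 − 2956 = 49.
So a = 49, b = 2956, c = 306, d = 2858.
RR = [a/(a+b)] / [c/(c+d)] = (49/3005) / (306/3164) = 0.01631/0.09671 = 0.16860

0.17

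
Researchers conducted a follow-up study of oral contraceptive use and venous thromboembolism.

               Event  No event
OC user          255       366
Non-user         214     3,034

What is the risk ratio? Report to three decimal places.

Cells: a = 255, b = 366, c = 214, d = 3034.
Risk in exposed = 255/621 = 0.41063; risk in unexposed = 214/3248 = 0.06589.
RR = 0.41063 / 0.06589 = 6.23234
The risk among the exposed is 6.23 times that among the unexposed.

6.232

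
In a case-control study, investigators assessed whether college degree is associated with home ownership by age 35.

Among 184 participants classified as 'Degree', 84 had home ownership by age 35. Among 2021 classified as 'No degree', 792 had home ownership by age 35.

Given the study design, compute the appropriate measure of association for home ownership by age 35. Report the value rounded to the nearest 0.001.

1.303

From the description: a = 84, b = 100, c = 792, d = 1229.
This is a case-control study: participants were sampled on outcome status, so risks in the source population cannot be estimated directly — relative risk is not valid here. The odds ratio is the appropriate measure.
OR = (a·d)/(b·c) = (84 × 1229) / (100 × 792) = 103236 / 79200 = 1.30348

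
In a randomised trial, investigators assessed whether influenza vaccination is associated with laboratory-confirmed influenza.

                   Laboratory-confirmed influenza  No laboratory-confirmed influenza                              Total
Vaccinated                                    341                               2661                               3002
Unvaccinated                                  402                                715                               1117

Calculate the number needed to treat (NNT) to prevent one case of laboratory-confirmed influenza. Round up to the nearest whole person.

5

Risk in treated group = 341/3002 = 0.11359; risk in control = 402/1117 = 0.35989.
Absolute risk reduction = 0.35989 − 0.11359 = 0.24630
NNT = 1 / ARR = 1 / 0.24630 = 4.060 → round up → 5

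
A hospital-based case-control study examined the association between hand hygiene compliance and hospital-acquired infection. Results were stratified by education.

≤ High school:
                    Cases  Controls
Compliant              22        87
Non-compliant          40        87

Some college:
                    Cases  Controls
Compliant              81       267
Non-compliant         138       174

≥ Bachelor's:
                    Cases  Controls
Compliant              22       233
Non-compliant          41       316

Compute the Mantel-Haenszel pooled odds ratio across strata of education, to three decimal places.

0.474

OR_MH = Σ(aᵢdᵢ/nᵢ) / Σ(bᵢcᵢ/nᵢ), where nᵢ is the stratum total.
Stratum 1 (≤ High school): n = 236; a·d/n = 22·87/236 = 8.1102; b·c/n = 87·40/236 = 14.7458
Stratum 2 (Some college): n = 660; a·d/n = 81·174/660 = 21.3545; b·c/n = 267·138/660 = 55.8273
Stratum 3 (≥ Bachelor's): n = 612; a·d/n = 22·316/612 = 11.3595; b·c/n = 233·41/612 = 15.6095
OR_MH = (8.1102 + 21.3545 + 11.3595) / (14.7458 + 55.8273 + 15.6095) = 40.8242 / 86.1825 = 0.47369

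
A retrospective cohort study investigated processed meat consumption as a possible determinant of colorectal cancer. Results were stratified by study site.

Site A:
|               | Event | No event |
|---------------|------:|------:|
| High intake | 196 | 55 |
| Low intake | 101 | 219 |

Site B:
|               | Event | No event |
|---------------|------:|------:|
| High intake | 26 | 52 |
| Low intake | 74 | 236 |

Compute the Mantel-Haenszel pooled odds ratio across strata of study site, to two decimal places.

OR_MH = Σ(aᵢdᵢ/nᵢ) / Σ(bᵢcᵢ/nᵢ), where nᵢ is the stratum total.
Stratum 1 (Site A): n = 571; a·d/n = 196·219/571 = 75.1734; b·c/n = 55·101/571 = 9.7285
Stratum 2 (Site B): n = 388; a·d/n = 26·236/388 = 15.8144; b·c/n = 52·74/388 = 9.9175
OR_MH = (75.1734 + 15.8144) / (9.7285 + 9.9175) = 90.9878 / 19.6461 = 4.63135

4.63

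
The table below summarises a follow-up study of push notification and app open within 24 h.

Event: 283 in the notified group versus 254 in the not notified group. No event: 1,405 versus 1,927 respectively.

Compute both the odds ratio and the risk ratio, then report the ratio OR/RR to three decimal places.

From the description: a = 283, b = 1405, c = 254, d = 1927.
OR = (283·1927)/(1405·254) = 545341/356870 = 1.52812
Risk in exposed = 283/1688 = 0.16765; risk in unexposed = 254/2181 = 0.11646; RR = 1.43958
OR/RR = 1.52812 / 1.43958 = 1.06151
The outcome is not rare, so the OR lies further from 1 than the RR.

1.062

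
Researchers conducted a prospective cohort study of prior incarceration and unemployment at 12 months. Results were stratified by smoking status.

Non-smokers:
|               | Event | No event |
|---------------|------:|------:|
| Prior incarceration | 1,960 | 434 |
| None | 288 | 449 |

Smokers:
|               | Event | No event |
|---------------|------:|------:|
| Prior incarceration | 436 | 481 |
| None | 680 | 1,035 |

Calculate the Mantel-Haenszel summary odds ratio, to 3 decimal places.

2.756

OR_MH = Σ(aᵢdᵢ/nᵢ) / Σ(bᵢcᵢ/nᵢ), where nᵢ is the stratum total.
Stratum 1 (Non-smokers): n = 3131; a·d/n = 1960·449/3131 = 281.0731; b·c/n = 434·288/3131 = 39.9208
Stratum 2 (Smokers): n = 2632; a·d/n = 436·1035/2632 = 171.4514; b·c/n = 481·680/2632 = 124.2705
OR_MH = (281.0731 + 171.4514) / (39.9208 + 124.2705) = 452.5245 / 164.1913 = 2.75608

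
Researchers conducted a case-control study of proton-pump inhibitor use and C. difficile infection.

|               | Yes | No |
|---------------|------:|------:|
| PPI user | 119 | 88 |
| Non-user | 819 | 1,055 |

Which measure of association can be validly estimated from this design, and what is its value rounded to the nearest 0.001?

1.742

Cells: a = 119, b = 88, c = 819, d = 1055.
This is a case-control study: participants were sampled on outcome status, so risks in the source population cannot be estimated directly — relative risk is not valid here. The odds ratio is the appropriate measure.
OR = (a·d)/(b·c) = (119 × 1055) / (88 × 819) = 125545 / 72072 = 1.74194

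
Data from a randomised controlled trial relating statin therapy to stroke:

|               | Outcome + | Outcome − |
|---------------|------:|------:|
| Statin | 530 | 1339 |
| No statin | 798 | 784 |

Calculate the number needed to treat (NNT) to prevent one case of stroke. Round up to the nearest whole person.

Risk in treated group = 530/1869 = 0.28357; risk in control = 798/1582 = 0.50442.
Absolute risk reduction = 0.50442 − 0.28357 = 0.22085
NNT = 1 / ARR = 1 / 0.22085 = 4.528 → round up → 5

5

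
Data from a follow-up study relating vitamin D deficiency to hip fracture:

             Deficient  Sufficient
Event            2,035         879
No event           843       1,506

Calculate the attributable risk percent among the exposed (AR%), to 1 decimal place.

47.9

Reading the table with exposure as columns: a = 2035 (Deficient, case), b = 843 (Deficient, non-case), c = 879 (Sufficient, case), d = 1506.
Risk in exposed = 2035/2878 = 0.70709; risk in unexposed = 879/2385 = 0.36855.
RR = 0.70709/0.36855 = 1.91855
AR% = (RR − 1)/RR × 100 = (1.91855 − 1)/1.91855 × 100 = 47.8773%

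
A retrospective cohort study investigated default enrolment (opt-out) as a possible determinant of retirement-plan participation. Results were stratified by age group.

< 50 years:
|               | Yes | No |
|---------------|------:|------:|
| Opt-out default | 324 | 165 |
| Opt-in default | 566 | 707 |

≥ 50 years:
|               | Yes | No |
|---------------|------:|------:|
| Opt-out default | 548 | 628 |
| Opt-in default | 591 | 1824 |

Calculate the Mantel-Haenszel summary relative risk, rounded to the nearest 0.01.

1.72

RR_MH = Σ(aᵢ·n₀ᵢ/nᵢ) / Σ(cᵢ·n₁ᵢ/nᵢ), with n₁ᵢ = aᵢ+bᵢ (exposed), n₀ᵢ = cᵢ+dᵢ (unexposed), nᵢ = n₁ᵢ+n₀ᵢ.
Stratum 1 (< 50 years): n₁ = 489, n₀ = 1273, n = 1762; a·n₀/n = 324·1273/1762 = 234.0817; c·n₁/n = 566·489/1762 = 157.0795
Stratum 2 (≥ 50 years): n₁ = 1176, n₀ = 2415, n = 3591; a·n₀/n = 548·2415/3591 = 368.5380; c·n₁/n = 591·1176/3591 = 193.5439
RR_MH = (234.0817 + 368.5380) / (157.0795 + 193.5439) = 602.6197 / 350.6233 = 1.71871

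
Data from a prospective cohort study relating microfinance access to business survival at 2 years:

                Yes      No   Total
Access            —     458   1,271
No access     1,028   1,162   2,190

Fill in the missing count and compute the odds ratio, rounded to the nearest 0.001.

2.006

The missing cell is in the exposed row: 1271 − 458 = 813.
So a = 813, b = 458, c = 1028, d = 1162.
OR = (a·d)/(b·c) = (813 × 1162) / (458 × 1028) = 944706 / 470824 = 2.00649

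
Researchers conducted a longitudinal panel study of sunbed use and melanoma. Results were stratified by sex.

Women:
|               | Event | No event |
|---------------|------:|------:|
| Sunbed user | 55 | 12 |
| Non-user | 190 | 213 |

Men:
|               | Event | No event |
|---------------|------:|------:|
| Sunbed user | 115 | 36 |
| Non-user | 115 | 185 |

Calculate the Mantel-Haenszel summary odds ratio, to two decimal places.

OR_MH = Σ(aᵢdᵢ/nᵢ) / Σ(bᵢcᵢ/nᵢ), where nᵢ is the stratum total.
Stratum 1 (Women): n = 470; a·d/n = 55·213/470 = 24.9255; b·c/n = 12·190/470 = 4.8511
Stratum 2 (Men): n = 451; a·d/n = 115·185/451 = 47.1729; b·c/n = 36·115/451 = 9.1796
OR_MH = (24.9255 + 47.1729) / (4.8511 + 9.1796) = 72.0985 / 14.0307 = 5.13864

5.14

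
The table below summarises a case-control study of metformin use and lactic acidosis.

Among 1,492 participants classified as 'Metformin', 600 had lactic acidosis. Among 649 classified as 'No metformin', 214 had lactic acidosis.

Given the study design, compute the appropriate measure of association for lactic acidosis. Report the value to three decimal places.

From the description: a = 600, b = 892, c = 214, d = 435.
This is a case-control study: participants were sampled on outcome status, so risks in the source population cannot be estimated directly — relative risk is not valid here. The odds ratio is the appropriate measure.
OR = (a·d)/(b·c) = (600 × 435) / (892 × 214) = 261000 / 190888 = 1.36729

1.367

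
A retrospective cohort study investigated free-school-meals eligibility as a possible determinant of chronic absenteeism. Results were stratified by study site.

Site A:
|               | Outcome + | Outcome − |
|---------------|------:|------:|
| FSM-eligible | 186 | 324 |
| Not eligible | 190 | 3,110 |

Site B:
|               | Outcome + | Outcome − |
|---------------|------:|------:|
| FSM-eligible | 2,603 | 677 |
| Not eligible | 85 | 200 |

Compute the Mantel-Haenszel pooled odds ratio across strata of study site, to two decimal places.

OR_MH = Σ(aᵢdᵢ/nᵢ) / Σ(bᵢcᵢ/nᵢ), where nᵢ is the stratum total.
Stratum 1 (Site A): n = 3810; a·d/n = 186·3110/3810 = 151.8268; b·c/n = 324·190/3810 = 16.1575
Stratum 2 (Site B): n = 3565; a·d/n = 2603·200/3565 = 146.0309; b·c/n = 677·85/3565 = 16.1417
OR_MH = (151.8268 + 146.0309) / (16.1575 + 16.1417) = 297.8576 / 32.2991 = 9.22185

9.22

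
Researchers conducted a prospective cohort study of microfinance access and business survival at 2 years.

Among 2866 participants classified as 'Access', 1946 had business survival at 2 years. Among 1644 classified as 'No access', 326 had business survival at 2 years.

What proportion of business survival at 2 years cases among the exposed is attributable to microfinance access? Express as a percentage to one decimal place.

From the description: a = 1946, b = 920, c = 326, d = 1318.
Risk in exposed = 1946/2866 = 0.67900; risk in unexposed = 326/1644 = 0.19830.
RR = 0.67900/0.19830 = 3.42413
AR% = (RR − 1)/RR × 100 = (3.42413 − 1)/3.42413 × 100 = 70.7955%

70.8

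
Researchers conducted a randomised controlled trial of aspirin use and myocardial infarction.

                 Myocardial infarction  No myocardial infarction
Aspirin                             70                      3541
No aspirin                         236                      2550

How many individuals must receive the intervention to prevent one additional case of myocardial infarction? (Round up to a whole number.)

Risk in treated group = 70/3611 = 0.01939; risk in control = 236/2786 = 0.08471.
Absolute risk reduction = 0.08471 − 0.01939 = 0.06532
NNT = 1 / ARR = 1 / 0.06532 = 15.308 → round up → 16

16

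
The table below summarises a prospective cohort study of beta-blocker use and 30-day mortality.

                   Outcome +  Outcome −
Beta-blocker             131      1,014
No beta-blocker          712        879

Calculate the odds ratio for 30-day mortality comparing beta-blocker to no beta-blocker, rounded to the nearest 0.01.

Cells: a = 131, b = 1014, c = 712, d = 879.
OR = (a·d)/(b·c) = (131 × 879) / (1014 × 712) = 115149 / 721968 = 0.15949
Exposure is associated with lower odds of 30-day mortality (OR = 0.16 < 1).

0.16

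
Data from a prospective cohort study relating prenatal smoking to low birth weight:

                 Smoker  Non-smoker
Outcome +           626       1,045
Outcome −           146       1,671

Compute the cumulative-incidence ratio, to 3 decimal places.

Reading the table with exposure as columns: a = 626 (Smoker, case), b = 146 (Smoker, non-case), c = 1045 (Non-smoker, case), d = 1671.
Risk in exposed = 626/772 = 0.81088; risk in unexposed = 1045/2716 = 0.38476.
RR = 0.81088 / 0.38476 = 2.10751
The risk among the exposed is 2.11 times that among the unexposed.

2.108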